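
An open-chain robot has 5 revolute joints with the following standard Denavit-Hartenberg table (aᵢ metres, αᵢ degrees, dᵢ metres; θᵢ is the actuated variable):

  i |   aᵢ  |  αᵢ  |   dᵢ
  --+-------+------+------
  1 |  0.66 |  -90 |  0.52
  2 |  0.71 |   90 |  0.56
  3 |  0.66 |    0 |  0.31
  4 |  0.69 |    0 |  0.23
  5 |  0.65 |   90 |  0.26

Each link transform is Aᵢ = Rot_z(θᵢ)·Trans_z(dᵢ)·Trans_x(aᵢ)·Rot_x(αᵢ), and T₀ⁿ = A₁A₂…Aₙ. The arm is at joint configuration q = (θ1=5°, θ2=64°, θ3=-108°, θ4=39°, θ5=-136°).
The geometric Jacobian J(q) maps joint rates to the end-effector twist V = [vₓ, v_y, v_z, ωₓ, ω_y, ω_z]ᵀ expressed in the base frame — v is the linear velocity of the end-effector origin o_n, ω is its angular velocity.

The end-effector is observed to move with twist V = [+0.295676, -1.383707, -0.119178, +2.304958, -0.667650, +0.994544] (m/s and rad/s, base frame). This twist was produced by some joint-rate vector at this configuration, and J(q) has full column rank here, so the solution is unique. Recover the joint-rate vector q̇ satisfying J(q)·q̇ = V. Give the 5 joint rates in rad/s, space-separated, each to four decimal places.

o_n = [1.4836, -0.3090, 0.7231]
J₁: ẑ×o_n = [0.3090, 1.4836, -0.0000], ω = ẑ
J2: z=[-0.0872, 0.9962, 0.0000] o=[0.6575, 0.0575, 0.5200] → [0.2023, 0.0177, -0.7910, -0.0872, 0.9962, 0.0000]
J3: z=[0.8954, 0.0783, 0.4384] o=[0.9187, 0.6425, -0.1181] → [0.4830, -0.5056, -0.8962, 0.8954, 0.0783, 0.4384]
J4: z=[0.8954, 0.0783, 0.4384] o=[1.1619, 0.0337, 0.2011] → [0.1911, -0.3264, -0.3321, 0.8954, 0.0783, 0.4384]
J5: z=[0.8954, 0.0783, 0.4384] o=[1.5320, -0.5806, 0.0796] → [-0.0686, -0.5974, 0.2469, 0.8954, 0.0783, 0.4384]
q̇ = J⁺·V = [-0.0970, -0.8660, 0.9050, 0.6640, 0.9210]

-0.0970 -0.8660 0.9050 0.6640 0.9210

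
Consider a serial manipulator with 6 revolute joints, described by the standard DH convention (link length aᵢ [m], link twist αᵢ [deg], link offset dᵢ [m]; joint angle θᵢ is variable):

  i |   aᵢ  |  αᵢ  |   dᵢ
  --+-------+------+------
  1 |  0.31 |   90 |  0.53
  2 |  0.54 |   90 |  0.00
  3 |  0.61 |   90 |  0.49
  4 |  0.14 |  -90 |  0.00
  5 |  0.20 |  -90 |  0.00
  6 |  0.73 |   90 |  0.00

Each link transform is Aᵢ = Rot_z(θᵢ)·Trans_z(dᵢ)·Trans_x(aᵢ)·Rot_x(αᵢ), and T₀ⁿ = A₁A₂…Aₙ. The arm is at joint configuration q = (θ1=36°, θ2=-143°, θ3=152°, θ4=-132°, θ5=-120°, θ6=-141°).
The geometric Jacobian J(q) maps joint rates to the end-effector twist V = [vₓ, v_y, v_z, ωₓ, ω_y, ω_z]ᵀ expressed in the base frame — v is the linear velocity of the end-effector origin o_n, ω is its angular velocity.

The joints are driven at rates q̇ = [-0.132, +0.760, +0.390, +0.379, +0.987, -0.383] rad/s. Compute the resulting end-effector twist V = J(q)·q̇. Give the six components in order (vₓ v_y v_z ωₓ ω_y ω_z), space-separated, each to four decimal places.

-0.2784 0.3421 0.6854 1.3075 -0.7485 0.3036

o_n = [0.4835, 0.2720, 0.6391]
J₁: ẑ×o_n = [-0.2720, 0.4835, 0.0000], ω = ẑ
J2: z=[0.5878, -0.8090, 0.0000] o=[0.2508, 0.1822, 0.5300] → [-0.0883, -0.0641, 0.2410, 0.5878, -0.8090, 0.0000]
J3: z=[-0.4869, -0.3537, 0.7986] o=[-0.0981, -0.0713, 0.2050] → [-0.4277, 0.6758, 0.0386, -0.4869, -0.3537, 0.7986]
J4: z=[0.2157, -0.9347, -0.2825] o=[0.1796, -0.2235, 0.9205] → [0.4030, -0.0252, 0.3908, 0.2157, -0.9347, -0.2825]
J5: z=[0.9548, 0.2625, -0.1395] o=[0.1510, -0.1899, 0.7876] → [0.0255, 0.0954, 0.3538, 0.9548, 0.2625, -0.1395]
J6: z=[-0.0693, -0.2598, -0.9632] o=[0.2088, -0.3758, 0.8336] → [0.6745, -0.2780, 0.0264, -0.0693, -0.2598, -0.9632]
V = J·q̇ = [-0.2784, 0.3421, 0.6854, 1.3075, -0.7485, 0.3036]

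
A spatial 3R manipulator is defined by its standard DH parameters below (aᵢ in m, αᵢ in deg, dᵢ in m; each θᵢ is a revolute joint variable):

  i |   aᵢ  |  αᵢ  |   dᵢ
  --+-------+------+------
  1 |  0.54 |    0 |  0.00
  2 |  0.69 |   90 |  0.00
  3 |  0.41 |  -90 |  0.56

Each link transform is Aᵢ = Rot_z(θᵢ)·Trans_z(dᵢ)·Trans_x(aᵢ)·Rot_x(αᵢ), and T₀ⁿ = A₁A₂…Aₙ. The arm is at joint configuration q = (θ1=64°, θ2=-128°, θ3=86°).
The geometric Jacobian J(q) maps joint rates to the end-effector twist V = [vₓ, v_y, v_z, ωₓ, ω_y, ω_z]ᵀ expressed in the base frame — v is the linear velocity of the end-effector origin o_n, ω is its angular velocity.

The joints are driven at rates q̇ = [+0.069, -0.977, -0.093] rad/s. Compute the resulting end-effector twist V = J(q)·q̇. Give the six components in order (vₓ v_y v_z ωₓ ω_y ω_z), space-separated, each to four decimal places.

-0.8262 0.1531 -0.0027 0.0836 0.0408 -0.9080

o_n = [0.0484, -0.4060, 0.4090]
J₁: ẑ×o_n = [0.4060, 0.0484, -0.0000], ω = ẑ
J2: z=[0.0000, 0.0000, 1.0000] o=[0.2367, 0.4853, 0.0000] → [0.8914, -0.1883, 0.0000, 0.0000, 0.0000, 1.0000]
J3: z=[-0.8988, -0.4384, 0.0000] o=[0.5392, -0.1348, 0.0000] → [-0.1793, 0.3676, 0.0286, -0.8988, -0.4384, 0.0000]
V = J·q̇ = [-0.8262, 0.1531, -0.0027, 0.0836, 0.0408, -0.9080]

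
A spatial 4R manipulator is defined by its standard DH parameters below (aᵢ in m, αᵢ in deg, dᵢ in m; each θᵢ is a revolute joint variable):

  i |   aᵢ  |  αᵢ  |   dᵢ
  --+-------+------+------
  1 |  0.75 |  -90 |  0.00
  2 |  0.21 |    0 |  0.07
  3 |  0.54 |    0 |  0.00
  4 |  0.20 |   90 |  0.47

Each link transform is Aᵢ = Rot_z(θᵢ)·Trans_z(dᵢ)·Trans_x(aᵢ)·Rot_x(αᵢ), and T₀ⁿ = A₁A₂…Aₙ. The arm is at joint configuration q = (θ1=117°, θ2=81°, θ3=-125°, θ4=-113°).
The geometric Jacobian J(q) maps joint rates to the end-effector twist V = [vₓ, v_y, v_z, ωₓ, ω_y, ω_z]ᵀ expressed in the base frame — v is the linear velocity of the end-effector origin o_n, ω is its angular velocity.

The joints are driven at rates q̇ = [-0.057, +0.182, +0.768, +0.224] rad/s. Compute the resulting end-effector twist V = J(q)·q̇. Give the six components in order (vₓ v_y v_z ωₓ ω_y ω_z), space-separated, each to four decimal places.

-0.1501 0.4186 -0.1589 -1.0460 -0.5330 -0.0570

o_n = [-0.9293, 0.6344, 0.2458]
J₁: ẑ×o_n = [-0.6344, -0.9293, 0.0000], ω = ẑ
J2: z=[-0.8910, -0.4540, 0.0000] o=[-0.3405, 0.6683, 0.0000] → [-0.1116, 0.2191, -0.2372, -0.8910, -0.4540, 0.0000]
J3: z=[-0.8910, -0.4540, 0.0000] o=[-0.4178, 0.6657, -0.2074] → [-0.2058, 0.4039, -0.2043, -0.8910, -0.4540, 0.0000]
J4: z=[-0.8910, -0.4540, 0.0000] o=[-0.5941, 1.0119, 0.1677] → [-0.0355, 0.0696, 0.1841, -0.8910, -0.4540, 0.0000]
V = J·q̇ = [-0.1501, 0.4186, -0.1589, -1.0460, -0.5330, -0.0570]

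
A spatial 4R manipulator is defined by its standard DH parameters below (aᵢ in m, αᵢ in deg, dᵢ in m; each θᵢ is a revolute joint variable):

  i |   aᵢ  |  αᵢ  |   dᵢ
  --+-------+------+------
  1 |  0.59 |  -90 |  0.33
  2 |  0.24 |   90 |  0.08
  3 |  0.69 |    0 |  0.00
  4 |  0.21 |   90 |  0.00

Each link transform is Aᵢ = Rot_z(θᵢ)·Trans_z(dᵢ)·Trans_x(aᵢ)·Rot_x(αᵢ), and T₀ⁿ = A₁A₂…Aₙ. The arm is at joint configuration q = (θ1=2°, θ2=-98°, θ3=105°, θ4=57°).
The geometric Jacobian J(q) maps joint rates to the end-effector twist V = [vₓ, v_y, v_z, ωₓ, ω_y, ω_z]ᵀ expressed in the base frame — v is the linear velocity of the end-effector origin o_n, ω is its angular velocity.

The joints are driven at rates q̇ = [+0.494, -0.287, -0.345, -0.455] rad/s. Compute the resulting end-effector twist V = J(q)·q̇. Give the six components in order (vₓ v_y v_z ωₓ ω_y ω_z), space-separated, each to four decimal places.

o_n = [0.5806, 0.8322, 0.1930]
J₁: ẑ×o_n = [-0.8322, 0.5806, 0.0000], ω = ẑ
J2: z=[-0.0349, 0.9994, 0.0000] o=[0.5896, 0.0206, 0.3300] → [-0.1369, -0.0048, -0.0192, -0.0349, 0.9994, 0.0000]
J3: z=[-0.9897, -0.0346, -0.1392] o=[0.5535, 0.0994, 0.5677] → [0.1149, -0.3745, -0.7243, -0.9897, -0.0346, -0.1392]
J4: z=[-0.9897, -0.0346, -0.1392] o=[0.5550, 0.7663, 0.3908] → [0.0160, -0.1993, -0.0643, -0.9897, -0.0346, -0.1392]
V = J·q̇ = [-0.4187, 0.5081, 0.2846, 0.8017, -0.2592, 0.6053]

-0.4187 0.5081 0.2846 0.8017 -0.2592 0.6053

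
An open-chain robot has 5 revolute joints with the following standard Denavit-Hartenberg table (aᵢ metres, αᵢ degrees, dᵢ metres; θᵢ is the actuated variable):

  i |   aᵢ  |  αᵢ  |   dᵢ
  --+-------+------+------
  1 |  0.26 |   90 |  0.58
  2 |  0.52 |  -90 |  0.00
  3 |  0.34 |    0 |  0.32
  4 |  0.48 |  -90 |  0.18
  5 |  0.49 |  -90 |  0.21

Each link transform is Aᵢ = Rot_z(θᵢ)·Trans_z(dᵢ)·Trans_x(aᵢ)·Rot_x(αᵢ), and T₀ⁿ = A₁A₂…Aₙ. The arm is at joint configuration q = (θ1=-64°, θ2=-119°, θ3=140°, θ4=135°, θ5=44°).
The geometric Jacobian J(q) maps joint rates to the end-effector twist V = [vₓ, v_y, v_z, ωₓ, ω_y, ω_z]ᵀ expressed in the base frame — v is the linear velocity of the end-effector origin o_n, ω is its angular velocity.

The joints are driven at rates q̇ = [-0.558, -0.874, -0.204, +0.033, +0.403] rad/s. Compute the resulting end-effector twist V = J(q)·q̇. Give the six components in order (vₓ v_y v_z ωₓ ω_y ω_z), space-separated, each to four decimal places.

o_n = [-0.4724, -0.3830, 0.0292]
J₁: ẑ×o_n = [0.3830, -0.4724, 0.0000], ω = ẑ
J2: z=[-0.8988, -0.4384, 0.0000] o=[0.1140, -0.2337, 0.5800] → [0.2415, -0.4951, -0.1228, -0.8988, -0.4384, 0.0000]
J3: z=[0.3834, -0.7861, -0.4848] o=[0.0035, -0.0071, 0.1252] → [-0.1068, 0.2675, -0.5182, 0.3834, -0.7861, -0.4848]
J4: z=[0.3834, -0.7861, -0.4848] o=[0.3779, -0.2763, 0.1979] → [0.0809, 0.4769, -0.7093, 0.3834, -0.7861, -0.4848]
J5: z=[-0.1334, 0.4723, -0.8713] o=[0.0083, -0.6092, 0.0740] → [0.1759, 0.4128, 0.1968, -0.1334, 0.4723, -0.8713]
V = J·q̇ = [-0.3294, 0.8238, 0.2690, 0.6662, 0.7079, -0.8262]

-0.3294 0.8238 0.2690 0.6662 0.7079 -0.8262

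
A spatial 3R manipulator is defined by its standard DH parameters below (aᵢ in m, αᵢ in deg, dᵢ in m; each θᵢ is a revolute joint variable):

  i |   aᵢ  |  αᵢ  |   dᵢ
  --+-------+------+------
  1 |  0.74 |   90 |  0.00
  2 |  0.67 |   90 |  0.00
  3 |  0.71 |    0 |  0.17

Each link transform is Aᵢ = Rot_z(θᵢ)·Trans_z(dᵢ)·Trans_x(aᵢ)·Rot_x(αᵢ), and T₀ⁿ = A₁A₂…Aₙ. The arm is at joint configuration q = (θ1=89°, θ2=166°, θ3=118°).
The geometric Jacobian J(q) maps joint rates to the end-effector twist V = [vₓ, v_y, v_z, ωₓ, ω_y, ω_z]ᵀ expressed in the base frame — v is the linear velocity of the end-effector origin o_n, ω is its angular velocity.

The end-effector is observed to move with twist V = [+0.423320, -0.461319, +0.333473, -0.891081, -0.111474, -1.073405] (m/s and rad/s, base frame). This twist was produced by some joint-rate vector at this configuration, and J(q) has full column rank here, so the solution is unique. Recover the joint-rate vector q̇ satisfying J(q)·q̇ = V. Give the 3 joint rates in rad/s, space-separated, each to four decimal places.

-0.5640 -0.8890 -0.5250

o_n = [0.6347, 0.4434, 0.2464]
J₁: ẑ×o_n = [-0.4434, 0.6347, 0.0000], ω = ẑ
J2: z=[0.9998, -0.0175, 0.0000] o=[0.0129, 0.7399, 0.0000] → [-0.0043, -0.2464, -0.2855, 0.9998, -0.0175, 0.0000]
J3: z=[0.0042, 0.2419, 0.9703] o=[0.0016, 0.0899, 0.1621] → [-0.3227, 0.6140, -0.1517, 0.0042, 0.2419, 0.9703]
q̇ = J⁺·V = [-0.5640, -0.8890, -0.5250]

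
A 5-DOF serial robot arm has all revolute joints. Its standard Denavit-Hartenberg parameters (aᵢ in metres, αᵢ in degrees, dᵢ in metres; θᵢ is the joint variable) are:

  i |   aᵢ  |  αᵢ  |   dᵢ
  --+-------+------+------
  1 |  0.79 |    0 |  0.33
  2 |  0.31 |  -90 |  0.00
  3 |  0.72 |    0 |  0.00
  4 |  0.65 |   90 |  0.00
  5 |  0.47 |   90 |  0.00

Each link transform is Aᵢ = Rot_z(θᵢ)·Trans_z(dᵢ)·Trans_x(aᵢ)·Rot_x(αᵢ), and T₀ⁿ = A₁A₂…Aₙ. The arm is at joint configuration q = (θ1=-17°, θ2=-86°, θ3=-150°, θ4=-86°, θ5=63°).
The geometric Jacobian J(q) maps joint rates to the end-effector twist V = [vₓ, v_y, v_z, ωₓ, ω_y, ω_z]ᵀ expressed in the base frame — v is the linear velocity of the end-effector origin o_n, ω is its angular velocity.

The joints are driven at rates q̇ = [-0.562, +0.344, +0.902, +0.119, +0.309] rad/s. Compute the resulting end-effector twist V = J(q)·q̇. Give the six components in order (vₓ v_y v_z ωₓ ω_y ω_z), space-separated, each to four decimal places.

o_n = [1.3427, 0.4507, -0.0258]
J₁: ẑ×o_n = [-0.4507, 1.3427, 0.0000], ω = ẑ
J2: z=[0.0000, 0.0000, 1.0000] o=[0.7555, -0.2310, 0.3300] → [-0.6817, 0.5872, 0.0000, 0.0000, 0.0000, 1.0000]
J3: z=[0.9744, -0.2250, 0.0000] o=[0.6857, -0.5330, 0.3300] → [0.0800, 0.3467, 1.1063, 0.9744, -0.2250, 0.0000]
J4: z=[0.9744, -0.2250, 0.0000] o=[0.8260, 0.0745, 0.6900] → [0.1610, 0.6974, 0.4828, 0.9744, -0.2250, 0.0000]
J5: z=[-0.1865, -0.8078, -0.5592] o=[0.9078, 0.4287, 0.1511] → [0.1552, -0.2762, 0.3472, -0.1865, -0.8078, -0.5592]
V = J·q̇ = [0.1581, -0.2422, 1.1626, 0.9372, -0.4793, -0.3908]

0.1581 -0.2422 1.1626 0.9372 -0.4793 -0.3908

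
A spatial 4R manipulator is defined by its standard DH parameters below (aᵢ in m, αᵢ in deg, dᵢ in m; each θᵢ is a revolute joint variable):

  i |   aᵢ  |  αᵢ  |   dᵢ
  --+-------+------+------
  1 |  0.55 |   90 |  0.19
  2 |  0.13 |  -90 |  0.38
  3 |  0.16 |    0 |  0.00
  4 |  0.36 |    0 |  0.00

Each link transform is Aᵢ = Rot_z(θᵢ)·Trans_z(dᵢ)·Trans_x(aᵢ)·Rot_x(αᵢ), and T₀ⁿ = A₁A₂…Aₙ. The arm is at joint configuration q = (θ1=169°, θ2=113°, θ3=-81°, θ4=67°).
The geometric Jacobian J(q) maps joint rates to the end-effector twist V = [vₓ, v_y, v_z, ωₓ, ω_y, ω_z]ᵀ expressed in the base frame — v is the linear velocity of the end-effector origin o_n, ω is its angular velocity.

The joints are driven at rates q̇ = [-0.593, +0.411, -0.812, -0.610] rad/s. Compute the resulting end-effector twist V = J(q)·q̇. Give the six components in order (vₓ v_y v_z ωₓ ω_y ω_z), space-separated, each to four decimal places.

o_n = [-0.2272, 0.6810, 0.6542]
J₁: ẑ×o_n = [-0.6810, -0.2272, 0.0000], ω = ẑ
J2: z=[0.1908, 0.9816, 0.0000] o=[-0.5399, 0.1049, 0.1900] → [0.4557, -0.0886, -0.1971, 0.1908, 0.9816, 0.0000]
J3: z=[0.9036, -0.1756, -0.3907] o=[-0.4175, 0.4683, 0.3097] → [0.0226, -0.3857, 0.2256, 0.9036, -0.1756, -0.3907]
J4: z=[0.9036, -0.1756, -0.3907] o=[-0.3778, 0.6215, 0.3327] → [-0.0332, -0.3494, 0.0802, 0.9036, -0.1756, -0.3907]
V = J·q̇ = [0.5931, 0.6246, -0.3131, -1.2065, 0.6532, -0.0374]

0.5931 0.6246 -0.3131 -1.2065 0.6532 -0.0374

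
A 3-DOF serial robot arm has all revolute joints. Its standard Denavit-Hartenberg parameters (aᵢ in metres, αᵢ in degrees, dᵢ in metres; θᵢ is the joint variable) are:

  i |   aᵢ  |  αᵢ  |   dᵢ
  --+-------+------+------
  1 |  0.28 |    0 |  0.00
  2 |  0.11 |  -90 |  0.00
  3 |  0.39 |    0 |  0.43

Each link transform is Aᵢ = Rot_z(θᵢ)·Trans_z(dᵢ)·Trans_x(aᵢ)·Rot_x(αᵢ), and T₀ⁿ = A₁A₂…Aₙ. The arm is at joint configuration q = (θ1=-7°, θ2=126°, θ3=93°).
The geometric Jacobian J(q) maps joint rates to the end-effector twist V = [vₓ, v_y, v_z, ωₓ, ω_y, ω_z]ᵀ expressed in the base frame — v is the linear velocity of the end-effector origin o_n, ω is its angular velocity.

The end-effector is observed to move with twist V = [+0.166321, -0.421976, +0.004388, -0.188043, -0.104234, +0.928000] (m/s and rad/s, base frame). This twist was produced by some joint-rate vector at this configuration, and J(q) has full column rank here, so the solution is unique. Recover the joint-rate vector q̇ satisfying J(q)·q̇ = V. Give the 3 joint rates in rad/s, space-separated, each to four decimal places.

o_n = [-0.1416, -0.1642, -0.3895]
J₁: ẑ×o_n = [0.1642, -0.1416, 0.0000], ω = ẑ
J2: z=[0.0000, 0.0000, 1.0000] o=[0.2779, -0.0341, 0.0000] → [0.1301, -0.4195, 0.0000, 0.0000, 0.0000, 1.0000]
J3: z=[-0.8746, -0.4848, 0.0000] o=[0.2246, 0.0621, 0.0000] → [0.1888, -0.3406, 0.0204, -0.8746, -0.4848, 0.0000]
q̇ = J⁺·V = [0.1460, 0.7820, 0.2150]

0.1460 0.7820 0.2150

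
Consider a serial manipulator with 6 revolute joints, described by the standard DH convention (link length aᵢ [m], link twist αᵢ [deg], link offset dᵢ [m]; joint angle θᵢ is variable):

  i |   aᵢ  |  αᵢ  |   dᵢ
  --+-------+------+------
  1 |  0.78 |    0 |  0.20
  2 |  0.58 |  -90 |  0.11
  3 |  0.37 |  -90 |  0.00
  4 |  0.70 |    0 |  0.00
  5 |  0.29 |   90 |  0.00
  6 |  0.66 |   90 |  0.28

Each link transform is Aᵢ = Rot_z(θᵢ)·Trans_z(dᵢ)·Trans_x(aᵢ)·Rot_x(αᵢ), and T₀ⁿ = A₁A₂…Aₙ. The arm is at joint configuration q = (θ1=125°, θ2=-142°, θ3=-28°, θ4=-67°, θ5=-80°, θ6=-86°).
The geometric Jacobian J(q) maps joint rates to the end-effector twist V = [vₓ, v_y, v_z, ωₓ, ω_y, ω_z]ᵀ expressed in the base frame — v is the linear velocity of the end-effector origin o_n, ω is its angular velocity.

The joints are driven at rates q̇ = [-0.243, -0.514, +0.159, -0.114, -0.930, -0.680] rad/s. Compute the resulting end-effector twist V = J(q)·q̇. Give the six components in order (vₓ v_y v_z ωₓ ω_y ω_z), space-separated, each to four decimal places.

o_n = [0.1616, 1.0724, 0.9895]
J₁: ẑ×o_n = [-1.0724, 0.1616, 0.0000], ω = ẑ
J2: z=[0.0000, 0.0000, 1.0000] o=[-0.4474, 0.6389, 0.2000] → [-0.4334, 0.6089, 0.0000, 0.0000, 0.0000, 1.0000]
J3: z=[0.2924, 0.9563, 0.0000] o=[0.1073, 0.4694, 0.3100] → [0.6498, -0.1987, 0.1244, 0.2924, 0.9563, 0.0000]
J4: z=[0.4490, -0.1373, -0.8829] o=[0.4197, 0.3738, 0.4837] → [0.5473, 0.0008, 0.2782, 0.4490, -0.1373, -0.8829]
J5: z=[0.4490, -0.1373, -0.8829] o=[0.8390, 0.9194, 0.6121] → [0.0832, 0.4287, -0.0243, 0.4490, -0.1373, -0.8829]
J6: z=[-0.7051, -0.6614, -0.2557] o=[0.6798, 1.1333, 0.4979] → [-0.3407, 0.4791, -0.2999, -0.7051, -0.6614, -0.2557]
V = J·q̇ = [0.6786, -1.1085, 0.2146, 0.0572, 0.7451, 0.3387]

0.6786 -1.1085 0.2146 0.0572 0.7451 0.3387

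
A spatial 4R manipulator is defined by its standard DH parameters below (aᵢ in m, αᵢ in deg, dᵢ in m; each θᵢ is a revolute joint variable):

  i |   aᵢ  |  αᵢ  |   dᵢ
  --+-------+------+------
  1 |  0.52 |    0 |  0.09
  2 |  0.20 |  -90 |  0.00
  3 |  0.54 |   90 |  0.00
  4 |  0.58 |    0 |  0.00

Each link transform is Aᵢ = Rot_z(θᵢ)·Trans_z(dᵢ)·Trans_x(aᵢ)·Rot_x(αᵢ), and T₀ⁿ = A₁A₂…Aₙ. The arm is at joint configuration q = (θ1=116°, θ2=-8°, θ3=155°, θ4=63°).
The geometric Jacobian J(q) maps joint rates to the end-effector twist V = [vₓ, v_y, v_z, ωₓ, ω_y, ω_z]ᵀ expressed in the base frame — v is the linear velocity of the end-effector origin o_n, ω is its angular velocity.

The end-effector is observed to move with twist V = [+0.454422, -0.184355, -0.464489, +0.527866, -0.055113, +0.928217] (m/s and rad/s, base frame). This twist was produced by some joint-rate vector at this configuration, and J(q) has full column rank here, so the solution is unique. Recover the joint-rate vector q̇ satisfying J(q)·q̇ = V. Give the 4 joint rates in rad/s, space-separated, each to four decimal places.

0.0100 0.4560 -0.4850 -0.5100

o_n = [-0.5563, -0.1945, -0.2495]
J₁: ẑ×o_n = [0.1945, -0.5563, 0.0000], ω = ẑ
J2: z=[0.0000, 0.0000, 1.0000] o=[-0.2280, 0.4674, 0.0900] → [0.6619, -0.3283, 0.0000, 0.0000, 0.0000, 1.0000]
J3: z=[-0.9511, -0.3090, 0.0000] o=[-0.2898, 0.6576, 0.0900] → [0.1049, -0.3229, 0.7281, -0.9511, -0.3090, 0.0000]
J4: z=[-0.1306, 0.4019, -0.9063] o=[-0.1385, 0.1921, -0.1382] → [-0.3952, 0.3641, 0.2184, -0.1306, 0.4019, -0.9063]
q̇ = J⁺·V = [0.0100, 0.4560, -0.4850, -0.5100]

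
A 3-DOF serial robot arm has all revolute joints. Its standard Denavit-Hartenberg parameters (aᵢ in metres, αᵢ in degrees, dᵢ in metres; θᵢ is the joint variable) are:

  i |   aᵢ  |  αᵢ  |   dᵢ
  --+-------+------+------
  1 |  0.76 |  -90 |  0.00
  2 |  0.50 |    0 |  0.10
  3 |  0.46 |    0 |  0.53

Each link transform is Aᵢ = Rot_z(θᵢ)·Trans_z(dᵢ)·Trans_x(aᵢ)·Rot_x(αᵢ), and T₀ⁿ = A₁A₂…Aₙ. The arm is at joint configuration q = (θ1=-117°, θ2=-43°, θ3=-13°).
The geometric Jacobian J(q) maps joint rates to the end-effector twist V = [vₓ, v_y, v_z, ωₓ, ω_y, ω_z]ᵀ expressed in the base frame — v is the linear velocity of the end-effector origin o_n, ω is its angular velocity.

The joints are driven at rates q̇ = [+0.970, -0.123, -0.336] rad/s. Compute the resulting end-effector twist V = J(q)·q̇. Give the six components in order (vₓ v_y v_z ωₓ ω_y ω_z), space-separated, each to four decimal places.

o_n = [-0.0665, -1.5182, 0.7224]
J₁: ẑ×o_n = [1.5182, -0.0665, 0.0000], ω = ẑ
J2: z=[0.8910, -0.4540, 0.0000] o=[-0.3450, -0.6772, 0.0000] → [-0.3279, -0.6436, -0.6229, 0.8910, -0.4540, 0.0000]
J3: z=[0.8910, -0.4540, 0.0000] o=[-0.4219, -1.0484, 0.3410] → [-0.1731, -0.3398, -0.2572, 0.8910, -0.4540, 0.0000]
V = J·q̇ = [1.5712, 0.1288, 0.1630, -0.4090, 0.2084, 0.9700]

1.5712 0.1288 0.1630 -0.4090 0.2084 0.9700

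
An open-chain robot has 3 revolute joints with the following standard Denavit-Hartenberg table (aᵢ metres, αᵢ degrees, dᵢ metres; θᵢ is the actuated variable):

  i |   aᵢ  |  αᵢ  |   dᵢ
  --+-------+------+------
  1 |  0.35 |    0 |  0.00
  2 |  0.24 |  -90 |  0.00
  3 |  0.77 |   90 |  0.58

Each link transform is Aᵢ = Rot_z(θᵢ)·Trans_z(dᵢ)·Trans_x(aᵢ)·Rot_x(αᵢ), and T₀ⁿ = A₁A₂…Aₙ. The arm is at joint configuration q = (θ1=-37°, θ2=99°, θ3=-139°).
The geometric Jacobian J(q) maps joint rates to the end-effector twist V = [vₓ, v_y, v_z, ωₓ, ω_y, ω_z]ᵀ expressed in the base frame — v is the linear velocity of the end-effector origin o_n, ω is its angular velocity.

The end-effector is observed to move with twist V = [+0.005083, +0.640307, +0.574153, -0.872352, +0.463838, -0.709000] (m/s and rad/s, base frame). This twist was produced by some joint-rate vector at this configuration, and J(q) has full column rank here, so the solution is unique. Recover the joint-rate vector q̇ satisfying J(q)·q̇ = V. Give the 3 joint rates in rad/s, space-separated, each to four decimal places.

-0.9910 0.2820 0.9880

o_n = [-0.3927, -0.2395, 0.5052]
J₁: ẑ×o_n = [0.2395, -0.3927, 0.0000], ω = ẑ
J2: z=[0.0000, 0.0000, 1.0000] o=[0.2795, -0.2106, 0.0000] → [0.0289, -0.6723, 0.0000, 0.0000, 0.0000, 1.0000]
J3: z=[-0.8829, 0.4695, 0.0000] o=[0.3922, 0.0013, 0.0000] → [0.2372, 0.4460, 0.5811, -0.8829, 0.4695, 0.0000]
q̇ = J⁺·V = [-0.9910, 0.2820, 0.9880]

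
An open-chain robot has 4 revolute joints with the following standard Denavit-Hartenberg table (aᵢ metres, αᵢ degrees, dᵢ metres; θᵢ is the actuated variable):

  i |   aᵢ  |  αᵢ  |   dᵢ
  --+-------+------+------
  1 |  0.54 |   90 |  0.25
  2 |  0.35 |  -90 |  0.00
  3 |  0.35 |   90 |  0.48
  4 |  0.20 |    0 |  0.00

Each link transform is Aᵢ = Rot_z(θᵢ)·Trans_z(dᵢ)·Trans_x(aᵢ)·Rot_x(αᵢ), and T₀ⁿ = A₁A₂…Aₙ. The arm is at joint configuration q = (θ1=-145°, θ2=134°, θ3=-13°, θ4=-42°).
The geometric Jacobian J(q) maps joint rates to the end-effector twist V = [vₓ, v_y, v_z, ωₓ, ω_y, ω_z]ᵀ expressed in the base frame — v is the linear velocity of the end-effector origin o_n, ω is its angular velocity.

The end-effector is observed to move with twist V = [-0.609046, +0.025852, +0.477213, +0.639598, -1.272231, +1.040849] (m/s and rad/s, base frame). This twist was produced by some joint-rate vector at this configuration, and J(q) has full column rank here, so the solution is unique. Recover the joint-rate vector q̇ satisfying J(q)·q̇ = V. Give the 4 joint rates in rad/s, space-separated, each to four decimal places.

0.5860 -0.6110 -0.4640 -0.8190

o_n = [0.1729, 0.2580, 0.6108]
J₁: ẑ×o_n = [-0.2580, 0.1729, 0.0000], ω = ẑ
J2: z=[-0.5736, 0.8192, 0.0000] o=[-0.4423, -0.3097, 0.2500] → [0.2955, 0.2069, -0.8296, -0.5736, 0.8192, 0.0000]
J3: z=[0.5892, 0.4126, -0.6947] o=[-0.2432, -0.1703, 0.5018] → [0.3425, -0.3533, 0.0807, 0.5892, 0.4126, -0.6947]
J4: z=[-0.6869, 0.7085, -0.1618] o=[0.1886, 0.2281, 0.4136] → [0.1445, 0.1379, -0.0094, -0.6869, 0.7085, -0.1618]
q̇ = J⁺·V = [0.5860, -0.6110, -0.4640, -0.8190]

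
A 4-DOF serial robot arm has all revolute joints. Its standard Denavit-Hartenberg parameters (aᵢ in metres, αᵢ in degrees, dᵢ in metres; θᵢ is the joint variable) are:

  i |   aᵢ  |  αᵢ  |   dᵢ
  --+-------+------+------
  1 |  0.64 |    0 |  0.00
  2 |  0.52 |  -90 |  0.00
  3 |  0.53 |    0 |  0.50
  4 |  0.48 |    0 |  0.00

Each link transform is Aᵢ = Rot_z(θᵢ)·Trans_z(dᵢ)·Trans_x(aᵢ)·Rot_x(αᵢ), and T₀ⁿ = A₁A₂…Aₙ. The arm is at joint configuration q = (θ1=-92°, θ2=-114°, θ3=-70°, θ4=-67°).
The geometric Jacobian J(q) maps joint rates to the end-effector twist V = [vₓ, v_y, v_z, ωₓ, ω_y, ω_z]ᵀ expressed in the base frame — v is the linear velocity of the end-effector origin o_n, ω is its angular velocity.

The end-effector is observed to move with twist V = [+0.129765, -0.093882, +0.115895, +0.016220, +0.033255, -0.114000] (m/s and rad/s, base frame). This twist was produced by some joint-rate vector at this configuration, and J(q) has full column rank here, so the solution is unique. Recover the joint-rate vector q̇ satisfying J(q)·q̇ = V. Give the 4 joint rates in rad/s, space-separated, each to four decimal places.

o_n = [-0.5563, -0.9355, 0.8254]
J₁: ẑ×o_n = [0.9355, -0.5563, 0.0000], ω = ẑ
J2: z=[0.0000, 0.0000, 1.0000] o=[-0.0223, -0.6396, 0.0000] → [0.2959, -0.5340, 0.0000, 0.0000, 0.0000, 1.0000]
J3: z=[-0.4384, -0.8988, 0.0000] o=[-0.4897, -0.4117, 0.0000] → [-0.7419, 0.3618, 0.1698, -0.4384, -0.8988, 0.0000]
J4: z=[-0.4384, -0.8988, 0.0000] o=[-0.8718, -0.7816, 0.4980] → [-0.2942, 0.1435, 0.3510, -0.4384, -0.8988, 0.0000]
q̇ = J⁺·V = [-0.2590, 0.1450, -0.7110, 0.6740]

-0.2590 0.1450 -0.7110 0.6740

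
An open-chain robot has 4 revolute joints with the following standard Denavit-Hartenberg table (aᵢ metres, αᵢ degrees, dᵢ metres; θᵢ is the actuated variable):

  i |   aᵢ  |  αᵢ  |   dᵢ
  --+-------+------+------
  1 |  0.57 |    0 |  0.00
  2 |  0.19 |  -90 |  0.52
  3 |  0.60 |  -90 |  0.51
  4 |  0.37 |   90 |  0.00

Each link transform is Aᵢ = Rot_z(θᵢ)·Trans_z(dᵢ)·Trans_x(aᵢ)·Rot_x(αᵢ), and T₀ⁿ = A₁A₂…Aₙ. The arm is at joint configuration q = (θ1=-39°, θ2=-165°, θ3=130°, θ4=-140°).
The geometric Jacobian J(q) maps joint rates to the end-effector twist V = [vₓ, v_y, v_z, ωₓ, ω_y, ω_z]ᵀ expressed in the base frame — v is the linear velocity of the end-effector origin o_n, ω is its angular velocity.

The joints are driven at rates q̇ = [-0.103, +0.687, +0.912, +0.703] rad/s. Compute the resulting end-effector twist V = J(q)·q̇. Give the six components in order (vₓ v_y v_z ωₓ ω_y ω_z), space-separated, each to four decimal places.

0.5844 -0.5318 0.0575 0.1210 -1.0522 1.0359

o_n = [0.1511, -1.0474, 0.2775]
J₁: ẑ×o_n = [1.0474, 0.1511, -0.0000], ω = ẑ
J2: z=[0.0000, 0.0000, 1.0000] o=[0.4430, -0.3587, 0.0000] → [0.6887, -0.2919, 0.0000, 0.0000, 0.0000, 1.0000]
J3: z=[-0.4067, -0.9135, 0.0000] o=[0.2694, -0.2814, 0.5200] → [0.2215, -0.0986, 0.2035, -0.4067, -0.9135, 0.0000]
J4: z=[0.6998, -0.3116, 0.6428] o=[0.4143, -0.9042, 0.0604] → [0.0244, -0.3211, -0.1822, 0.6998, -0.3116, 0.6428]
V = J·q̇ = [0.5844, -0.5318, 0.0575, 0.1210, -1.0522, 1.0359]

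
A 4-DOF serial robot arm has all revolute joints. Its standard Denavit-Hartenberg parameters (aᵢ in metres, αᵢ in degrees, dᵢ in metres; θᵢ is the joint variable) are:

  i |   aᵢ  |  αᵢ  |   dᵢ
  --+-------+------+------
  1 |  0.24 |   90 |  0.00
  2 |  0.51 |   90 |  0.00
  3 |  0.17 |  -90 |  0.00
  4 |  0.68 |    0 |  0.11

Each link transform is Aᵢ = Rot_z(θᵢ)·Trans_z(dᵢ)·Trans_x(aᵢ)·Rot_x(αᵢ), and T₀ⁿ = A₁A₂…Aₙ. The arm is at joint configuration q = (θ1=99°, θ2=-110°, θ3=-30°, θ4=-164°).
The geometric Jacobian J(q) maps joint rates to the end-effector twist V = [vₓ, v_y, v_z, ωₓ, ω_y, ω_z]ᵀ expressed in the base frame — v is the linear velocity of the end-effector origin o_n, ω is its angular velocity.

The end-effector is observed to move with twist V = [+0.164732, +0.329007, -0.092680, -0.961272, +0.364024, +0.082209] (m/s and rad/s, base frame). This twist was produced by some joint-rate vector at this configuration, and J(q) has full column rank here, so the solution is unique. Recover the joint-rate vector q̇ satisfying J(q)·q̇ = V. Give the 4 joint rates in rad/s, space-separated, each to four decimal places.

-0.0440 -0.3850 -0.4360 -0.5860

o_n = [0.3308, 0.0664, -0.0732]
J₁: ẑ×o_n = [-0.0664, 0.3308, 0.0000], ω = ẑ
J2: z=[0.9877, 0.1564, 0.0000] o=[-0.0375, 0.2370, 0.0000] → [-0.0115, 0.0723, -0.2261, 0.9877, 0.1564, 0.0000]
J3: z=[0.1470, -0.9281, 0.3420] o=[-0.0103, 0.0648, -0.4792] → [-0.3774, 0.0570, 0.3168, 0.1470, -0.9281, 0.3420]
J4: z=[0.8821, -0.0334, -0.4698] o=[-0.0863, 0.0017, -0.6176] → [0.0122, -0.6762, 0.0710, 0.8821, -0.0334, -0.4698]
q̇ = J⁺·V = [-0.0440, -0.3850, -0.4360, -0.5860]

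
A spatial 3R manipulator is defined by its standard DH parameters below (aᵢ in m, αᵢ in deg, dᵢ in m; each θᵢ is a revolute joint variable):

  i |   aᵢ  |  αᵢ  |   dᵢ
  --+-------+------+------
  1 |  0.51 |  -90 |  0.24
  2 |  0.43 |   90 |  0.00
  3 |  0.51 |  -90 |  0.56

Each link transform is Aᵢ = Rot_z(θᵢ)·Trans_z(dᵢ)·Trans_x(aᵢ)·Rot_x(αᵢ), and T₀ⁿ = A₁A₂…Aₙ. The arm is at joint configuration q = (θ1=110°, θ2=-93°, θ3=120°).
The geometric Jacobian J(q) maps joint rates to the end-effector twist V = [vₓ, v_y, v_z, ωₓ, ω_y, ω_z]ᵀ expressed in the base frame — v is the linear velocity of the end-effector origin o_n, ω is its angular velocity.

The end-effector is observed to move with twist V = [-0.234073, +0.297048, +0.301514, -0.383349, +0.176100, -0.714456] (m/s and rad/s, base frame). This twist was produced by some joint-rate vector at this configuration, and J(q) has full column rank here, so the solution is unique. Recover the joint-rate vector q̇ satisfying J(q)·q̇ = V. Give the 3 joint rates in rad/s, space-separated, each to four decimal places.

o_n = [-0.3951, -0.2059, 0.3855]
J₁: ẑ×o_n = [0.2059, -0.3951, 0.0000], ω = ẑ
J2: z=[-0.9397, -0.3420, 0.0000] o=[-0.1744, 0.4792, 0.2400] → [-0.0497, 0.1367, 0.5684, -0.9397, -0.3420, 0.0000]
J3: z=[0.3416, -0.9384, -0.0523] o=[-0.1667, 0.4581, 0.6694] → [0.2317, 0.1089, -0.4411, 0.3416, -0.9384, -0.0523]
q̇ = J⁺·V = [-0.7300, 0.3000, -0.2970]

-0.7300 0.3000 -0.2970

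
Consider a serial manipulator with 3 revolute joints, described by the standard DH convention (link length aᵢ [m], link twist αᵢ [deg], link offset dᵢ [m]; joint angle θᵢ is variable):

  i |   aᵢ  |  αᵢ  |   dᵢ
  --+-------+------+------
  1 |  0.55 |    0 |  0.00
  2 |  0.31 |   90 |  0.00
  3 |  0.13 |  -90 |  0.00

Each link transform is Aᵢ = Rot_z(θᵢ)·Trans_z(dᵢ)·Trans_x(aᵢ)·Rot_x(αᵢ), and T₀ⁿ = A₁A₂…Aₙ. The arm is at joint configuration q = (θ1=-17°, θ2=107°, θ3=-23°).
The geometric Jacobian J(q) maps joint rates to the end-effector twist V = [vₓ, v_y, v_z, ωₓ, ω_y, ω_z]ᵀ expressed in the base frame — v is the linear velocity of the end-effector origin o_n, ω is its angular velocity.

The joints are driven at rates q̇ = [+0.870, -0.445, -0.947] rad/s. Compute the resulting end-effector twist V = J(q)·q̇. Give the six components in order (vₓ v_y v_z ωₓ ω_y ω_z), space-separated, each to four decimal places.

-0.0427 0.4095 -0.1133 -0.9470 0.0000 0.4250

o_n = [0.5260, 0.2689, -0.0508]
J₁: ẑ×o_n = [-0.2689, 0.5260, 0.0000], ω = ẑ
J2: z=[0.0000, 0.0000, 1.0000] o=[0.5260, -0.1608, 0.0000] → [-0.4297, 0.0000, 0.0000, 0.0000, 0.0000, 1.0000]
J3: z=[1.0000, -0.0000, 0.0000] o=[0.5260, 0.1492, 0.0000] → [-0.0000, 0.0508, 0.1197, 1.0000, -0.0000, 0.0000]
V = J·q̇ = [-0.0427, 0.4095, -0.1133, -0.9470, 0.0000, 0.4250]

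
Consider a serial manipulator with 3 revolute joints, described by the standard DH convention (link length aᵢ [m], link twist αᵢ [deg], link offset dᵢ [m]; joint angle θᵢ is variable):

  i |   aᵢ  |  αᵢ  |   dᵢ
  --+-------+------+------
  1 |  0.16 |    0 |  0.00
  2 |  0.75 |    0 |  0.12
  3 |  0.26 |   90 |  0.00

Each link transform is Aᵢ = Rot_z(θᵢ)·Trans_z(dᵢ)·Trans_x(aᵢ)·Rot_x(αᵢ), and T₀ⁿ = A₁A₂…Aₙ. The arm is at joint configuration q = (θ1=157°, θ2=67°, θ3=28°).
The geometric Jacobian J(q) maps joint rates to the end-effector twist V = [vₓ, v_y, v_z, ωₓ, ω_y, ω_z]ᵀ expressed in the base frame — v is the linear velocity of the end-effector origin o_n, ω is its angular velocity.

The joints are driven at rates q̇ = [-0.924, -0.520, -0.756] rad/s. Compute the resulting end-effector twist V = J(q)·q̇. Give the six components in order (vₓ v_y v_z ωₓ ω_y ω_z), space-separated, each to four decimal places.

o_n = [-0.7671, -0.7058, 0.1200]
J₁: ẑ×o_n = [0.7058, -0.7671, 0.0000], ω = ẑ
J2: z=[0.0000, 0.0000, 1.0000] o=[-0.1473, 0.0625, 0.0000] → [0.7683, -0.6198, 0.0000, 0.0000, 0.0000, 1.0000]
J3: z=[0.0000, 0.0000, 1.0000] o=[-0.6868, -0.4585, 0.1200] → [0.2473, -0.0803, 0.0000, 0.0000, 0.0000, 1.0000]
V = J·q̇ = [-1.2386, 1.0919, 0.0000, 0.0000, 0.0000, -2.2000]

-1.2386 1.0919 0.0000 0.0000 0.0000 -2.2000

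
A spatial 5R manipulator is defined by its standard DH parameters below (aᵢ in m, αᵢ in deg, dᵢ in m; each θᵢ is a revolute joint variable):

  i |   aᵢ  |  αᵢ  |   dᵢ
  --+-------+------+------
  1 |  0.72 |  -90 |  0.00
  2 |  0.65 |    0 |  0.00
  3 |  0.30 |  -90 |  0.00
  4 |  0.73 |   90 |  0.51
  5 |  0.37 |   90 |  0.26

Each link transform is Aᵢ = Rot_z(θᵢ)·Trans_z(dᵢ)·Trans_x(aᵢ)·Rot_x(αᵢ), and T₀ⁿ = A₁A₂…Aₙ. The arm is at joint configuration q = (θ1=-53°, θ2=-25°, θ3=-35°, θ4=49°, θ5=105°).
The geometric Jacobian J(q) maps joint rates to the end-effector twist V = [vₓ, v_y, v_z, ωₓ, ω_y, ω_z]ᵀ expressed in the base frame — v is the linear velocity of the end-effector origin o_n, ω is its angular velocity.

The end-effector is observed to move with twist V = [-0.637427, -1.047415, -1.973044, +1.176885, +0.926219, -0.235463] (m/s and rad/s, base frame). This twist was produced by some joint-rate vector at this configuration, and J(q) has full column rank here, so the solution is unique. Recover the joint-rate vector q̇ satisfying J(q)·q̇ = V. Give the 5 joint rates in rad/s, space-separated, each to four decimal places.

-0.5290 0.7010 0.5890 -0.1740 0.3160

o_n = [1.2684, -2.1951, 0.6311]
J₁: ẑ×o_n = [2.1951, 1.2684, -0.0000], ω = ẑ
J2: z=[0.7986, 0.6018, 0.0000] o=[0.4333, -0.5750, 0.0000] → [0.3798, -0.5040, -1.7964, 0.7986, 0.6018, 0.0000]
J3: z=[0.7986, 0.6018, 0.0000] o=[0.7878, -1.0455, 0.2747] → [0.2145, -0.2846, -1.2073, 0.7986, 0.6018, 0.0000]
J4: z=[0.5212, -0.6916, -0.5000] o=[0.8781, -1.1653, 0.5345] → [-0.5817, -0.2455, -0.2668, 0.5212, -0.6916, -0.5000]
J5: z=[0.7510, 0.0935, 0.6536] o=[0.8480, -2.0408, 0.6943] → [0.0949, 0.3222, -0.1552, 0.7510, 0.0935, 0.6536]
q̇ = J⁺·V = [-0.5290, 0.7010, 0.5890, -0.1740, 0.3160]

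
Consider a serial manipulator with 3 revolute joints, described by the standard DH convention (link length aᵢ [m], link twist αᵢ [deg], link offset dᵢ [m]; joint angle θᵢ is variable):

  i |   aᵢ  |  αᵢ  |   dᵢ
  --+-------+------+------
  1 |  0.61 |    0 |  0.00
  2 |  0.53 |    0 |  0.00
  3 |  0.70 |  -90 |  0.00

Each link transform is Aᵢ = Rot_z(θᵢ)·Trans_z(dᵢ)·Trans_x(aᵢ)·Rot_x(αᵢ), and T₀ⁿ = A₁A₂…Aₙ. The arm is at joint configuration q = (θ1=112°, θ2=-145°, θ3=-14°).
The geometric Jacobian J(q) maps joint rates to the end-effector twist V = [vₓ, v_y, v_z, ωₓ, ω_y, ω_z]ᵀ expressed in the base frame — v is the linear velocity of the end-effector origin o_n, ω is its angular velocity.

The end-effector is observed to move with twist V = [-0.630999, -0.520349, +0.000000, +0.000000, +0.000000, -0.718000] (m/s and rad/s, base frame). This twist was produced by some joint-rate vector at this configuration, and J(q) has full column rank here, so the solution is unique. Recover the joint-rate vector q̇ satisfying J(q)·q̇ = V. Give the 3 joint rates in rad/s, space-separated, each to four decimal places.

o_n = [0.6934, -0.2350, 0.0000]
J₁: ẑ×o_n = [0.2350, 0.6934, -0.0000], ω = ẑ
J2: z=[0.0000, 0.0000, 1.0000] o=[-0.2285, 0.5656, 0.0000] → [0.8006, 0.9219, -0.0000, 0.0000, 0.0000, 1.0000]
J3: z=[0.0000, 0.0000, 1.0000] o=[0.2160, 0.2769, 0.0000] → [0.5119, 0.4774, -0.0000, 0.0000, 0.0000, 1.0000]
q̇ = J⁺·V = [0.3550, -0.5720, -0.5010]

0.3550 -0.5720 -0.5010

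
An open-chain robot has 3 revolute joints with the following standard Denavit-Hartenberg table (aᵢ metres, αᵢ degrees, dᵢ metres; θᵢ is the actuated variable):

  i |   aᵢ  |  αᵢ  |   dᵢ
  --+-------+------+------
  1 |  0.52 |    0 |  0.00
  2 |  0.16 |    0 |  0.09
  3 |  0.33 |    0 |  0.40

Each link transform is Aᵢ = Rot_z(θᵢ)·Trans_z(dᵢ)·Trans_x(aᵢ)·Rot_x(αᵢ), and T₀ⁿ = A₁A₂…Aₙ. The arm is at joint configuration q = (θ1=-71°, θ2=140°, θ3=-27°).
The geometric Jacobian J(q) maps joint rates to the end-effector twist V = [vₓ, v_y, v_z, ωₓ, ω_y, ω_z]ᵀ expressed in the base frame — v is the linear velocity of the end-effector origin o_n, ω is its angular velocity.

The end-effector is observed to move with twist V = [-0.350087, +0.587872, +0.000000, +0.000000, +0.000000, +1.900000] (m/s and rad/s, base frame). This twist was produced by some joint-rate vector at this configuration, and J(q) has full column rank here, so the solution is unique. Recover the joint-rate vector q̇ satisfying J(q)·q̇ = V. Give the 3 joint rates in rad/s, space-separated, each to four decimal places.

0.4150 0.4860 0.9990

o_n = [0.4719, -0.1215, 0.4900]
J₁: ẑ×o_n = [0.1215, 0.4719, -0.0000], ω = ẑ
J2: z=[0.0000, 0.0000, 1.0000] o=[0.1693, -0.4917, 0.0000] → [-0.3702, 0.3026, 0.0000, 0.0000, 0.0000, 1.0000]
J3: z=[0.0000, 0.0000, 1.0000] o=[0.2266, -0.3423, 0.0900] → [-0.2208, 0.2452, 0.0000, 0.0000, 0.0000, 1.0000]
q̇ = J⁺·V = [0.4150, 0.4860, 0.9990]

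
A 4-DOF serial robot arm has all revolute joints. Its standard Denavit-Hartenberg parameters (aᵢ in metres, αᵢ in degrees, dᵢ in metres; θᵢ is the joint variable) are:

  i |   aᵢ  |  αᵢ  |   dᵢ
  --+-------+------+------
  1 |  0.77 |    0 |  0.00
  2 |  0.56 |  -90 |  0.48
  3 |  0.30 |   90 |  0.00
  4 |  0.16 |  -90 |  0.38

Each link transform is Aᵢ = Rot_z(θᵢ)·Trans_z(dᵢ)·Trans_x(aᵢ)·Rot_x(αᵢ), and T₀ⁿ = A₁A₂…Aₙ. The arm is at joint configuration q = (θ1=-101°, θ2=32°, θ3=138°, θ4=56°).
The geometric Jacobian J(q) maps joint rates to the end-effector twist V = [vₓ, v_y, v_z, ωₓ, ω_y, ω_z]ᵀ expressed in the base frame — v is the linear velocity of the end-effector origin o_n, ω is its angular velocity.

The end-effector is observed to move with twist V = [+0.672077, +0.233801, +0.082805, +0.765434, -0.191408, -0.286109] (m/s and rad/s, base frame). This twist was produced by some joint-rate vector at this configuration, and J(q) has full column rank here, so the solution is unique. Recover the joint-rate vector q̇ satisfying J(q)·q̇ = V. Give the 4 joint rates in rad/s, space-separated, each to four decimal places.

o_n = [0.1650, -1.1983, -0.0630]
J₁: ẑ×o_n = [1.1983, 0.1650, -0.0000], ω = ẑ
J2: z=[0.0000, 0.0000, 1.0000] o=[-0.1469, -0.7559, 0.0000] → [0.4424, 0.3119, -0.0000, 0.0000, 0.0000, 1.0000]
J3: z=[0.9336, 0.3584, 0.0000] o=[0.0538, -1.2787, 0.4800] → [-0.1946, 0.5069, 0.0352, 0.9336, 0.3584, 0.0000]
J4: z=[0.2398, -0.6247, -0.7431] o=[-0.0261, -1.0705, 0.2793] → [0.1189, -0.0600, 0.0888, 0.2398, -0.6247, -0.7431]
q̇ = J⁺·V = [0.8220, -0.6050, 0.6460, 0.6770]

0.8220 -0.6050 0.6460 0.6770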